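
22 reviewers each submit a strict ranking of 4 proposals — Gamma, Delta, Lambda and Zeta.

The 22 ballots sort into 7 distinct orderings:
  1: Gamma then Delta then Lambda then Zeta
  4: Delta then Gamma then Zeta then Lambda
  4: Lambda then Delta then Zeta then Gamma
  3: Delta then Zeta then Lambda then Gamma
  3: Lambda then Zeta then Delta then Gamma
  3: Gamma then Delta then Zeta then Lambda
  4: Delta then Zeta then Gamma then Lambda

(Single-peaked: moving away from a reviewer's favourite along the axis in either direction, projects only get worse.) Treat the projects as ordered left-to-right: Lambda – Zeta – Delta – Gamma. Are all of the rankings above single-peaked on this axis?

no

Axis positions: Lambda=1, Zeta=2, Delta=3, Gamma=4.
Faction 1: ranking walks positions 4-3-1-2; Lambda is ranked above Zeta even though Zeta lies between Lambda and the peak Gamma on the axis — preferences dip and rise again. Not single-peaked.
Faction 2 (peak Delta at position 3): ranking walks positions 3-4-2-1, expanding outward from the peak — single-peaked.
Faction 3: ranking walks positions 1-3-2-4; Delta is ranked above Zeta even though Zeta lies between Delta and the peak Lambda on the axis — preferences dip and rise again. Not single-peaked.
Faction 4 (peak Delta at position 3): ranking walks positions 3-2-1-4, expanding outward from the peak — single-peaked.
Faction 5 (peak Lambda at position 1): ranking walks positions 1-2-3-4, expanding outward from the peak — single-peaked.
Faction 6 (peak Gamma at position 4): ranking walks positions 4-3-2-1, expanding outward from the peak — single-peaked.
Faction 7 (peak Delta at position 3): ranking walks positions 3-2-4-1, expanding outward from the peak — single-peaked.
Faction 1 violates single-peakedness, so the profile is not single-peaked on this axis.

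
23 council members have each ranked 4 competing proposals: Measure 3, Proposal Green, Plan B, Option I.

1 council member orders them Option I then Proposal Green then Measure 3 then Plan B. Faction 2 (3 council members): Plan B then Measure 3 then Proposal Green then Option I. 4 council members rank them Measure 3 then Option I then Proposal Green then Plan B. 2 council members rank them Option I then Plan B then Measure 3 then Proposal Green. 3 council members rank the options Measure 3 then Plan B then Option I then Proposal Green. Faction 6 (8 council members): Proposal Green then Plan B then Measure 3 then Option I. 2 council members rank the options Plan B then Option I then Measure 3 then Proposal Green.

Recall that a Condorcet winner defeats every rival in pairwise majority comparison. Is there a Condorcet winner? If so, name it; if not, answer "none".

none

Head-to-head results (23 council members):
Measure 3 vs Proposal Green: 14 to 9, Measure 3.
Measure 3 vs Plan B: Plan B, 15–8.
Measure 3 vs Option I: 18 to 5, Measure 3.
Proposal Green–Plan B: Proposal Green 13–10.
Proposal Green vs Option I: Proposal Green preferred on 3+8 = 11 ballots; Option I wins 12–11.
Plan B vs Option I: 16 to 7, Plan B.
Every option loses at least once (Measure 3 loses to Plan B; Proposal Green loses to Measure 3; Plan B loses to Proposal Green; Option I loses to Measure 3). The majority relation contains the cycle Measure 3 > Proposal Green > Plan B > Measure 3, so there is no Condorcet winner.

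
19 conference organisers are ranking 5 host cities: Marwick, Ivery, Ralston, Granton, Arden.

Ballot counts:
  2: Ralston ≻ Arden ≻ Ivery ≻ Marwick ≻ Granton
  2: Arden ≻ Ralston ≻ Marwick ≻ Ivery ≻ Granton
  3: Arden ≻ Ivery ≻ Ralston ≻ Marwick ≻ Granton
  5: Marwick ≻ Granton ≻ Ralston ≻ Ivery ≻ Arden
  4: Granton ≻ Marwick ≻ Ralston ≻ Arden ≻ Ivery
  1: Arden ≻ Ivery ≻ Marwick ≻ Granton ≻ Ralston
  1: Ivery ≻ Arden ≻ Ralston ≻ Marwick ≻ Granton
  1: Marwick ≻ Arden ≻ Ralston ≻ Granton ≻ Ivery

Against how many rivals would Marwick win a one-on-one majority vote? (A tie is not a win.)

4

Marwick against each rival (19 organisers):
Marwick–Ivery: Marwick 12–7.
Marwick vs Ralston: Marwick wins 11–8.
Marwick vs Granton: 15 for Marwick, 4 for Granton — Marwick by 15–4.
Marwick vs Arden: Marwick, 10–9.
Marwick beats Ivery, Ralston, Granton, Arden — 4 pairwise wins.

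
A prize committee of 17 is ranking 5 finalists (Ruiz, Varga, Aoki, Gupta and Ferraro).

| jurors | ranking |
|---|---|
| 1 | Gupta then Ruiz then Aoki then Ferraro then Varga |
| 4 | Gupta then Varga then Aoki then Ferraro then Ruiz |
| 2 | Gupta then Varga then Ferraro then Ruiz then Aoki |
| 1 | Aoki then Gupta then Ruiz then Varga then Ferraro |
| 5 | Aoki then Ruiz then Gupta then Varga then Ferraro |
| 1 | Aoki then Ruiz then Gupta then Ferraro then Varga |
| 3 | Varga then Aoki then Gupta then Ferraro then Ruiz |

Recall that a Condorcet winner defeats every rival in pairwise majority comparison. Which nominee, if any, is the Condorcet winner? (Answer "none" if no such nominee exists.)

none

Pairwise majorities:
Ruiz vs Varga: Varga, 9–8.
Ruiz vs Aoki: Aoki, 14–3.
Ruiz vs Gupta: Gupta, 11–6.
Ruiz–Ferraro: Ferraro 9–8.
Varga vs Aoki: Varga, 9–8.
Varga–Gupta: Gupta 14–3.
Varga vs Ferraro: Varga wins 15–2.
Aoki–Gupta: Aoki 10–7.
Aoki vs Ferraro: Aoki wins 15–2.
Gupta vs Ferraro: Gupta, 17–0.
Each nominee drops at least one matchup (Ruiz loses to Varga; Varga loses to Gupta; Aoki loses to Varga; Gupta loses to Aoki; Ferraro loses to Varga); the cycle Varga → Aoki → Gupta → Varga rules out a Condorcet winner.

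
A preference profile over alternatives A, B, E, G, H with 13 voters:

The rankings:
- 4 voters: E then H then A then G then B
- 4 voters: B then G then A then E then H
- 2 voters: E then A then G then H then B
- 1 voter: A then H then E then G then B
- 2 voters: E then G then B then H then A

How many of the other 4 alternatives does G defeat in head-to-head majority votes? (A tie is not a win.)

2

G against each rival (13 voters):
G–A: A 7–6.
G vs B: G, 9–4.
G vs E: 4 for G, 9 for E — E by 9–4.
G vs H: G wins 8–5.
G beats B, H; loses to A, E — 2 pairwise wins.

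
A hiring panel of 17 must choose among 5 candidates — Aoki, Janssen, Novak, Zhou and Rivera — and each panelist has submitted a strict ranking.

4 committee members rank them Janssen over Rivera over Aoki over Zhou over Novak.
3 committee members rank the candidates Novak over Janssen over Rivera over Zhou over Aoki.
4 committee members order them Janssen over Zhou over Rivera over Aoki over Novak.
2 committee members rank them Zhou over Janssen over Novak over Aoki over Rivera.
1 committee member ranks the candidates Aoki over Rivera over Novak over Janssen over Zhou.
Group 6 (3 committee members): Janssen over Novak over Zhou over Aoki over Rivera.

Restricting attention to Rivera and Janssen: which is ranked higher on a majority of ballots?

Janssen

Ballots ranking Rivera above Janssen: 1.
Ballots ranking Janssen above Rivera: 17 − 1 = 16.
Janssen wins the head-to-head 16–1.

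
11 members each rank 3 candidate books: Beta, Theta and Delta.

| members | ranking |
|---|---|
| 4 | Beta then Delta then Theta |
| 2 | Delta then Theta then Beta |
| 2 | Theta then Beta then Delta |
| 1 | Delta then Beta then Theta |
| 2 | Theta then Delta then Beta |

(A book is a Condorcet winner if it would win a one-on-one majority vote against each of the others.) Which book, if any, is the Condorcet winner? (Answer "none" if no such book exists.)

none

Pairwise majorities:
Beta vs Theta: 5 to 6, Theta.
Beta vs Delta: 4+2 = 6 for Beta, 5 for Delta — Beta by 6–5.
Theta vs Delta: Theta preferred on 2+2 = 4 ballots; Delta wins 7–4.
Each book drops at least one matchup (Beta loses to Theta; Theta loses to Delta; Delta loses to Beta); the cycle Beta beats Delta beats Theta beats Beta rules out a Condorcet winner.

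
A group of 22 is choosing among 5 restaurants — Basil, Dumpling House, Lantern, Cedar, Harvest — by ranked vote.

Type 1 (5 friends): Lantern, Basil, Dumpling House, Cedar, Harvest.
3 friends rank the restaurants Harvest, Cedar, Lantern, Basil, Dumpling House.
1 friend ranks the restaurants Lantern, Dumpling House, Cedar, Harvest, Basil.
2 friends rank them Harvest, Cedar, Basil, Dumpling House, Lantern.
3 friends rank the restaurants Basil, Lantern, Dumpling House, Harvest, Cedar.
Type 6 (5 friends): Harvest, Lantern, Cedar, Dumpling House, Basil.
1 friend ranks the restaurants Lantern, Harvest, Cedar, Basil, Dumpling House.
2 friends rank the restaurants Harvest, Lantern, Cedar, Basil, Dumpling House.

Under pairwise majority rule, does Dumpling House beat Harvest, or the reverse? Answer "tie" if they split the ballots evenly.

Harvest

Ballots ranking Dumpling House above Harvest: 5 + 1 + 3 = 9.
Ballots ranking Harvest above Dumpling House: 22 − 9 = 13.
Harvest wins the head-to-head 13–9.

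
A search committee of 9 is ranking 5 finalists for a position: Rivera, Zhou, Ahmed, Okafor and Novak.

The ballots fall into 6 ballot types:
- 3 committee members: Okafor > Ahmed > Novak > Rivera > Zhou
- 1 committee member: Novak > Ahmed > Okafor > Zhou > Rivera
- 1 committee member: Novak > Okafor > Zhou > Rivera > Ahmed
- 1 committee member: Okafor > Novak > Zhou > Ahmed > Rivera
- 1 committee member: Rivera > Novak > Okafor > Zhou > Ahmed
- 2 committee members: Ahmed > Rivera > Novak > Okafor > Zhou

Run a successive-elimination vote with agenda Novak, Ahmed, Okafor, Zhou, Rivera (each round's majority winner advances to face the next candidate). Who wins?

Round 1: Novak vs Ahmed — 4–5, Ahmed advances.
Round 2: Ahmed vs Okafor — 3–6, Okafor advances.
Round 3: Okafor vs Zhou — 9–0, Okafor advances.
Round 4: Okafor vs Rivera — 6–3, Okafor advances.
The agenda winner is Okafor.

Okafor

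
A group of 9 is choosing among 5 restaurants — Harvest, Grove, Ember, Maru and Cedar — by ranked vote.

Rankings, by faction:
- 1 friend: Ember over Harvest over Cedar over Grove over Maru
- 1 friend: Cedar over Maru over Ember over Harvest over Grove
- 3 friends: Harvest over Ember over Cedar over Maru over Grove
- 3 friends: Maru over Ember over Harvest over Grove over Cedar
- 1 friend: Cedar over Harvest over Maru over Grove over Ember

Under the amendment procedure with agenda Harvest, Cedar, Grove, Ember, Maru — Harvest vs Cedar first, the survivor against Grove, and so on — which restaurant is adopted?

Maru

Round 1: Harvest vs Cedar — 7–2, Harvest advances.
Round 2: Harvest vs Grove — 9–0, Harvest advances.
Round 3: Harvest vs Ember — 4–5, Ember advances.
Round 4: Ember vs Maru — 4–5, Maru advances.
Maru survives the agenda.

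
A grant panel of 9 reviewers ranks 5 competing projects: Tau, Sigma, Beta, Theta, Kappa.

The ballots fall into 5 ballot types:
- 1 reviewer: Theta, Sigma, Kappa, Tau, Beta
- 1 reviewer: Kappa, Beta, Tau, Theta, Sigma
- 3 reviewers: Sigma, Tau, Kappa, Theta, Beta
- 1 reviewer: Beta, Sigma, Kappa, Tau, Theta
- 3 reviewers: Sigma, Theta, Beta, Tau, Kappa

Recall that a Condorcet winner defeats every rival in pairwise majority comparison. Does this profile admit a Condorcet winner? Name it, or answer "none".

Pairwise majorities:
Tau vs Sigma: Sigma, 8–1.
Tau vs Beta: 1+3 = 4 for Tau, 5 for Beta — Beta by 5–4.
Tau vs Theta: Tau wins 5–4.
Tau vs Kappa: Tau is ranked higher on 3+3 = 6 ballots, Kappa on 3. Tau wins 6–3.
Sigma vs Beta: 7 to 2, Sigma.
Sigma vs Theta: Sigma wins 7–2.
Sigma vs Kappa: Sigma, 8–1.
Beta vs Theta: Beta is ranked higher on 1+1 = 2 ballots, Theta on 7. Theta wins 7–2.
Beta vs Kappa: 1+3 = 4 for Beta, 5 for Kappa — Kappa by 5–4.
Theta vs Kappa: 4 to 5, Kappa.
Sigma wins every pairwise contest, so Sigma is the Condorcet winner.

Sigma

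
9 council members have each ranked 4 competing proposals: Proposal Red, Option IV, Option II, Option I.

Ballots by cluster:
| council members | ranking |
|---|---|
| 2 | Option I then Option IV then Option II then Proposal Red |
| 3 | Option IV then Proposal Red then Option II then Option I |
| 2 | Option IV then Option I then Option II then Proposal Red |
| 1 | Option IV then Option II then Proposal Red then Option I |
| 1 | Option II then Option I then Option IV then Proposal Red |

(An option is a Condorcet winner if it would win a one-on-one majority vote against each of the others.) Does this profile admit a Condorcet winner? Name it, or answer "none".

Option IV

Pairwise majorities:
Proposal Red vs Option IV: Option IV, 9–0.
Proposal Red–Option II: Option II 6–3.
Proposal Red vs Option I: Option I, 5–4.
Option IV–Option II: Option IV 8–1.
Option IV vs Option I: Option IV, 6–3.
Option II vs Option I: Option II wins 5–4.
Only Option IV has no losses; Option IV is the Condorcet winner.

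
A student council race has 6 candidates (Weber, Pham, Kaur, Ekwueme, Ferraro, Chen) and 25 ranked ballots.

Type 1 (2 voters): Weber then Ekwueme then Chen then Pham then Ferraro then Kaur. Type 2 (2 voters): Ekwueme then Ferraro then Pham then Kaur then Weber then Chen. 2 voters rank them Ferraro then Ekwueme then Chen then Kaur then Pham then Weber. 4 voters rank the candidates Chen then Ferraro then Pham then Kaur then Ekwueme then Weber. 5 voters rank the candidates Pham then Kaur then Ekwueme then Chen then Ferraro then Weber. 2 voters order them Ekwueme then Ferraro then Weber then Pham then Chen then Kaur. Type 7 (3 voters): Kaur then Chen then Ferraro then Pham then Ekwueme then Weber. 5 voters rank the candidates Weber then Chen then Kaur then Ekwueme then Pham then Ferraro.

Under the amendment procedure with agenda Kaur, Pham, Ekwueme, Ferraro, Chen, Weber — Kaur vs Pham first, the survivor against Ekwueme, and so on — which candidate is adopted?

Round 1: Kaur vs Pham — 10–15, Pham advances.
Round 2: Pham vs Ekwueme — 12–13, Ekwueme advances.
Round 3: Ekwueme vs Ferraro — 16–9, Ekwueme advances.
Round 4: Ekwueme vs Chen — 13–12, Ekwueme advances.
Round 5: Ekwueme vs Weber — 18–7, Ekwueme advances.
The agenda winner is Ekwueme.

Ekwueme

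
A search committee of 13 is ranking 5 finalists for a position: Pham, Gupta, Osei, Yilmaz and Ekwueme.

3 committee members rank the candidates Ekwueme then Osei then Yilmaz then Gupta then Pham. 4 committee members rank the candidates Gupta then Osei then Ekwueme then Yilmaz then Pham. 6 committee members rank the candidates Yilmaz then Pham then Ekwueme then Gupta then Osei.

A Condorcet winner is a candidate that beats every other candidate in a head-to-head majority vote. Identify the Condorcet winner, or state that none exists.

Check each pair by majority over 13 ballots:
Pham vs Gupta: Pham preferred on 6 ballots; Gupta wins 7–6.
Pham vs Osei: 6 for Pham, 7 for Osei — Osei by 7–6.
Pham vs Yilmaz: 0 to 13, Yilmaz.
Pham vs Ekwueme: Ekwueme, 7–6.
Gupta vs Osei: Gupta wins 10–3.
Gupta vs Yilmaz: Yilmaz wins 9–4.
Gupta vs Ekwueme: Gupta preferred on 4 ballots; Ekwueme wins 9–4.
Osei–Yilmaz: Osei 7–6.
Osei vs Ekwueme: Osei is ranked higher on 4 ballots, Ekwueme on 9. Ekwueme wins 9–4.
Yilmaz vs Ekwueme: Ekwueme, 7–6.
Ekwueme defeats every rival head-to-head and is the Condorcet winner.

Ekwueme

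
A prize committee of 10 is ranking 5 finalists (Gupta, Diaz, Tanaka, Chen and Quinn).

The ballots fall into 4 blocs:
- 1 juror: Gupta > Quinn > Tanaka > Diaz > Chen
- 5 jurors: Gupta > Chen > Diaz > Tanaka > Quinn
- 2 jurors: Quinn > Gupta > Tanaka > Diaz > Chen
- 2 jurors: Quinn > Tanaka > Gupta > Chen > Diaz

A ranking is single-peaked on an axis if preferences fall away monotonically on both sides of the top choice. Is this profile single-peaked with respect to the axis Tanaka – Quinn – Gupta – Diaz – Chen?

Axis positions: Tanaka=1, Quinn=2, Gupta=3, Diaz=4, Chen=5.
Bloc 1 (peak Gupta at position 3): ranking walks positions 3-2-1-4-5, expanding outward from the peak — single-peaked.
Bloc 2: ranking walks positions 3-5-4-1-2; Chen is ranked above Diaz even though Diaz lies between Chen and the peak Gupta on the axis — preferences dip and rise again. Not single-peaked.
Bloc 3 (peak Quinn at position 2): ranking walks positions 2-3-1-4-5, expanding outward from the peak — single-peaked.
Bloc 4: ranking walks positions 2-1-3-5-4; Chen is ranked above Diaz even though Diaz lies between Chen and the peak Quinn on the axis — preferences dip and rise again. Not single-peaked.
Bloc 2 violates single-peakedness, so the profile is not single-peaked on this axis.

no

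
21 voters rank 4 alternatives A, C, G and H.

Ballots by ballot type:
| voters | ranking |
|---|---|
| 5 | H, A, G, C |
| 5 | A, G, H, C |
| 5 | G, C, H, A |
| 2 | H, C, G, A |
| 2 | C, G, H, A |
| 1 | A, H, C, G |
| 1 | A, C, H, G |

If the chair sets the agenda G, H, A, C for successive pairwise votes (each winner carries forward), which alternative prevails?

Round 1: G vs H — 12–9, G advances.
Round 2: G vs A — 9–12, A advances.
Round 3: A vs C — 12–9, A advances.
A survives the agenda.

A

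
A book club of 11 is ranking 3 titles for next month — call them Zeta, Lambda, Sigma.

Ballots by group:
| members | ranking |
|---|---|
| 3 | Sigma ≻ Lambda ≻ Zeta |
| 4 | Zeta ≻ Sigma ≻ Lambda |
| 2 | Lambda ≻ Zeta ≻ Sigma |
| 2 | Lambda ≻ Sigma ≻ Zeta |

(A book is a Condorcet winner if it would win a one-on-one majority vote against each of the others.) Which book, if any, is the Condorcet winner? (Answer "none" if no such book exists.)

none

Check each pair by majority over 11 ballots:
Zeta–Lambda: Lambda 7–4.
Zeta–Sigma: Zeta 6–5.
Lambda vs Sigma: Sigma wins 7–4.
No book is unbeaten: Zeta loses to Lambda; Lambda loses to Sigma; Sigma loses to Zeta. In particular Zeta beats Sigma beats Lambda beats Zeta is a majority cycle — no Condorcet winner exists.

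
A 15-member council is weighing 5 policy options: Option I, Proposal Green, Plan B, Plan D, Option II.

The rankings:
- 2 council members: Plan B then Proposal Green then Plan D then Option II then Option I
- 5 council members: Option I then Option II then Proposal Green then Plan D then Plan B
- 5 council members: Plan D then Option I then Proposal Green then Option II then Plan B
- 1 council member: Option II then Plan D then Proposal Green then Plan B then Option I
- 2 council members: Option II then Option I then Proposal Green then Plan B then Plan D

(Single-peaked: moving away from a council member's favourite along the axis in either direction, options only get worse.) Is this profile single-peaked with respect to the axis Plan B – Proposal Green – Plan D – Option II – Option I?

no

Axis positions: Plan B=1, Proposal Green=2, Plan D=3, Option II=4, Option I=5.
Bloc 1 (peak Plan B at position 1): ranking walks positions 1-2-3-4-5, expanding outward from the peak — single-peaked.
Bloc 2: ranking walks positions 5-4-2-3-1; Proposal Green is ranked above Plan D even though Plan D lies between Proposal Green and the peak Option I on the axis — preferences dip and rise again. Not single-peaked.
Bloc 3: ranking walks positions 3-5-2-4-1; Option I is ranked above Option II even though Option II lies between Option I and the peak Plan D on the axis — preferences dip and rise again. Not single-peaked.
Bloc 4 (peak Option II at position 4): ranking walks positions 4-3-2-1-5, expanding outward from the peak — single-peaked.
Bloc 5: ranking walks positions 4-5-2-1-3; Proposal Green is ranked above Plan D even though Plan D lies between Proposal Green and the peak Option II on the axis — preferences dip and rise again. Not single-peaked.
Bloc 2 violates single-peakedness, so the profile is not single-peaked on this axis.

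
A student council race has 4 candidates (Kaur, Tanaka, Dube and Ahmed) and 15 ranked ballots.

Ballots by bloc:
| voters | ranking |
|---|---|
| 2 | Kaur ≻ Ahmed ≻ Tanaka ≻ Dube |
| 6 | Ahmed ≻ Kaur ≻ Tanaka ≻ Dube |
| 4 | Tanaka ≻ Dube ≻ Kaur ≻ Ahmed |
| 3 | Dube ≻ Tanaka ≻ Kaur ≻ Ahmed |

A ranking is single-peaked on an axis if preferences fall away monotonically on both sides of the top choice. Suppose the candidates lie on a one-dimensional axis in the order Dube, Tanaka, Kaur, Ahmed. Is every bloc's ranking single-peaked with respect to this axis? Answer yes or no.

Axis positions: Dube=1, Tanaka=2, Kaur=3, Ahmed=4.
Bloc 1 (peak Kaur at position 3): ranking walks positions 3-4-2-1, expanding outward from the peak — single-peaked.
Bloc 2 (peak Ahmed at position 4): ranking walks positions 4-3-2-1, expanding outward from the peak — single-peaked.
Bloc 3 (peak Tanaka at position 2): ranking walks positions 2-1-3-4, expanding outward from the peak — single-peaked.
Bloc 4 (peak Dube at position 1): ranking walks positions 1-2-3-4, expanding outward from the peak — single-peaked.
Every ranking is single-peaked on this axis.

yes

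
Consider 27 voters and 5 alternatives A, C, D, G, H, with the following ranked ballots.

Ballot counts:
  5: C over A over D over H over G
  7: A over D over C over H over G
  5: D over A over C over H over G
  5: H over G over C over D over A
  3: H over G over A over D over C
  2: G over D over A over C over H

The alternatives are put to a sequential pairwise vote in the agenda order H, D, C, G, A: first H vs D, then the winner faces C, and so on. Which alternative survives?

Round 1: H vs D — 8–19, D advances.
Round 2: D vs C — 17–10, D advances.
Round 3: D vs G — 17–10, D advances.
Round 4: D vs A — 12–15, A advances.
The agenda winner is A.

A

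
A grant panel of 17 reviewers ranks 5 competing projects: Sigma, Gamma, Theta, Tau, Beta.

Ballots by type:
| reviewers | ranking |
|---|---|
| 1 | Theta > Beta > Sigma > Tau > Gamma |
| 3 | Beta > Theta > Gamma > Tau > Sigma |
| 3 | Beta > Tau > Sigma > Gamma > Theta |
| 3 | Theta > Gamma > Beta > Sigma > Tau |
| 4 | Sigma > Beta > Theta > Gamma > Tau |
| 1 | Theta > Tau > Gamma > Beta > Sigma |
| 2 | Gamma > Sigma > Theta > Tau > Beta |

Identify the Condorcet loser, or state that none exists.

Tau

Head-to-head results (17 reviewers):
Sigma vs Gamma: Sigma preferred on 1+3+4 = 8 ballots; Gamma wins 9–8.
Sigma vs Theta: Sigma is ranked higher on 3+4+2 = 9 ballots, Theta on 8. Sigma wins 9–8.
Sigma–Tau: Sigma 10–7.
Sigma vs Beta: Beta, 11–6.
Gamma vs Theta: Theta, 12–5.
Gamma vs Tau: 12 to 5, Gamma.
Gamma vs Beta: Beta wins 11–6.
Theta–Tau: Theta 14–3.
Theta vs Beta: Theta preferred on 1+3+1+2 = 7 ballots; Beta wins 10–7.
Tau vs Beta: 1+2 = 3 for Tau, 14 for Beta — Beta by 14–3.
Only Tau has no wins; Tau is the Condorcet loser.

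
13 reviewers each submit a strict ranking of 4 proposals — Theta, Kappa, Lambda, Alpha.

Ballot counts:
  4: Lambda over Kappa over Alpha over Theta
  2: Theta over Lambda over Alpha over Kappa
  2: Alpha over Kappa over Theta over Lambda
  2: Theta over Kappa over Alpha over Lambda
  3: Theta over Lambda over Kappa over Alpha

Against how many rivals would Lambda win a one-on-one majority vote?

Lambda against each rival (13 reviewers):
Lambda vs Theta: Theta wins 9–4.
Lambda vs Kappa: Lambda, 9–4.
Lambda vs Alpha: Lambda, 9–4.
Lambda beats Kappa, Alpha; loses to Theta — 2 pairwise wins.

2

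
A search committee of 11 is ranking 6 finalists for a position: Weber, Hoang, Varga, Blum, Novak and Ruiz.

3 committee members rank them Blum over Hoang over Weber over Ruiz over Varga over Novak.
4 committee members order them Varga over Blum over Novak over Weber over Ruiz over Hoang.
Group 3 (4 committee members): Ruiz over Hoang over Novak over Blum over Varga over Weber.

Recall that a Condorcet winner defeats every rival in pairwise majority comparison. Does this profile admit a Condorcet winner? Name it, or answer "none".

Pairwise majorities:
Weber vs Hoang: Hoang wins 7–4.
Weber vs Varga: Varga, 8–3.
Weber vs Blum: Blum wins 11–0.
Weber–Novak: Novak 8–3.
Weber–Ruiz: Weber 7–4.
Hoang vs Varga: Hoang, 7–4.
Hoang vs Blum: Blum wins 7–4.
Hoang–Novak: Hoang 7–4.
Hoang–Ruiz: Ruiz 8–3.
Varga–Blum: Blum 7–4.
Varga–Novak: Varga 7–4.
Varga vs Ruiz: Ruiz, 7–4.
Blum vs Novak: Blum, 7–4.
Blum vs Ruiz: Blum wins 7–4.
Novak vs Ruiz: Ruiz, 7–4.
Blum wins every pairwise contest, so Blum is the Condorcet winner.

Blum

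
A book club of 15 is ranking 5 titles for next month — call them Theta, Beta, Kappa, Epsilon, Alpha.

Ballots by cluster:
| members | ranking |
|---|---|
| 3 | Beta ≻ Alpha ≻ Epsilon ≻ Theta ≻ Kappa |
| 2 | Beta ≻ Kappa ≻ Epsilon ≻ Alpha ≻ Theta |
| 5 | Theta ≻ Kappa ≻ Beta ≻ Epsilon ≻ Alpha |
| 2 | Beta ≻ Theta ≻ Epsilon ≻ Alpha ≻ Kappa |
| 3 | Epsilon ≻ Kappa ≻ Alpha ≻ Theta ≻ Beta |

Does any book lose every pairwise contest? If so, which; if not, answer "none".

none

Head-to-head results (15 members):
Theta–Beta: Theta 8–7.
Theta vs Kappa: Theta preferred on 3+5+2 = 10 ballots; Theta wins 10–5.
Theta–Epsilon: Epsilon 8–7.
Theta vs Alpha: Theta is ranked higher on 5+2 = 7 ballots, Alpha on 8. Alpha wins 8–7.
Beta–Kappa: Kappa 8–7.
Beta–Epsilon: Beta 12–3.
Beta vs Alpha: Beta is ranked higher on 3+2+5+2 = 12 ballots, Alpha on 3. Beta wins 12–3.
Kappa vs Epsilon: Epsilon, 8–7.
Kappa–Alpha: Kappa 10–5.
Epsilon–Alpha: Epsilon 12–3.
Every book wins at least one matchup (Theta beats Beta; Beta beats Epsilon; Kappa beats Beta; Epsilon beats Theta; Alpha beats Theta), so there is no Condorcet loser.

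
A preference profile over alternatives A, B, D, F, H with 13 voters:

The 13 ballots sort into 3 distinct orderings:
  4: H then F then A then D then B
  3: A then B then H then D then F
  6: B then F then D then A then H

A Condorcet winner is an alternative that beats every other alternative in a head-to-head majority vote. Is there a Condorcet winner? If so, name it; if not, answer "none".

Head-to-head results (13 voters):
A–B: A 7–6.
A–D: A 7–6.
A vs F: 3 to 10, F.
A vs H: 3+6 = 9 for A, 4 for H — A by 9–4.
B vs D: B preferred on 3+6 = 9 ballots; B wins 9–4.
B–F: B 9–4.
B vs H: B, 9–4.
D vs F: 3 to 10, F.
D vs H: H wins 7–6.
F vs H: F preferred on 6 ballots; H wins 7–6.
Every alternative loses at least once (A loses to F; B loses to A; D loses to A; F loses to B; H loses to A). The majority relation contains the cycle A → B → F → A, so there is no Condorcet winner.

none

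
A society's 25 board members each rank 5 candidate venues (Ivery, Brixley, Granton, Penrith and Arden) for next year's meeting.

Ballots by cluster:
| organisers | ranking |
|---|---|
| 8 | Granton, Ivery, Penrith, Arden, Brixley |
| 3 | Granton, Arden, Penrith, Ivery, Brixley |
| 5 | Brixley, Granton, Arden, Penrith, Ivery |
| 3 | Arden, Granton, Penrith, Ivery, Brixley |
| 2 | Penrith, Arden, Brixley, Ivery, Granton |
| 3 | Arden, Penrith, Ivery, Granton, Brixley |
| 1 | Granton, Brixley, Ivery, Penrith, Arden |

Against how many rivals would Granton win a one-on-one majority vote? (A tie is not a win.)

4

Granton against each rival (25 organisers):
Granton vs Ivery: 8+3+5+3+1 = 20 for Granton, 5 for Ivery — Granton by 20–5.
Granton–Brixley: Granton 18–7.
Granton–Penrith: Granton 20–5.
Granton vs Arden: Granton is ranked higher on 8+3+5+1 = 17 ballots, Arden on 8. Granton wins 17–8.
Granton beats Ivery, Brixley, Penrith, Arden — 4 pairwise wins.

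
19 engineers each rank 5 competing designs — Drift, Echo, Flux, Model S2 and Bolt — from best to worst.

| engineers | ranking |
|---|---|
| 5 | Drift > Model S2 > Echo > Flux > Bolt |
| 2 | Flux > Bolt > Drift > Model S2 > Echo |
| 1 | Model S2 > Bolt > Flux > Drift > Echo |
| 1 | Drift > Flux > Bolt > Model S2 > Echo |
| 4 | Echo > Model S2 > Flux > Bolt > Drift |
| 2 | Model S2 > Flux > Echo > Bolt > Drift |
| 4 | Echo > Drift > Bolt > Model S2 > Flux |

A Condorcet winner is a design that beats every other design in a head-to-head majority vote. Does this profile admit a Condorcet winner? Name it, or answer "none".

Head-to-head results (19 engineers):
Drift vs Echo: 5+2+1+1 = 9 for Drift, 10 for Echo — Echo by 10–9.
Drift vs Flux: Drift wins 10–9.
Drift vs Model S2: 12 to 7, Drift.
Drift–Bolt: Drift 10–9.
Echo vs Flux: Echo preferred on 5+4+4 = 13 ballots; Echo wins 13–6.
Echo vs Model S2: Model S2, 11–8.
Echo vs Bolt: Echo preferred on 5+4+2+4 = 15 ballots; Echo wins 15–4.
Flux–Model S2: Model S2 16–3.
Flux–Bolt: Flux 14–5.
Model S2 vs Bolt: 12 to 7, Model S2.
Each design drops at least one matchup (Drift loses to Echo; Echo loses to Model S2; Flux loses to Drift; Model S2 loses to Drift; Bolt loses to Drift); the cycle Drift > Model S2 > Echo > Drift rules out a Condorcet winner.

none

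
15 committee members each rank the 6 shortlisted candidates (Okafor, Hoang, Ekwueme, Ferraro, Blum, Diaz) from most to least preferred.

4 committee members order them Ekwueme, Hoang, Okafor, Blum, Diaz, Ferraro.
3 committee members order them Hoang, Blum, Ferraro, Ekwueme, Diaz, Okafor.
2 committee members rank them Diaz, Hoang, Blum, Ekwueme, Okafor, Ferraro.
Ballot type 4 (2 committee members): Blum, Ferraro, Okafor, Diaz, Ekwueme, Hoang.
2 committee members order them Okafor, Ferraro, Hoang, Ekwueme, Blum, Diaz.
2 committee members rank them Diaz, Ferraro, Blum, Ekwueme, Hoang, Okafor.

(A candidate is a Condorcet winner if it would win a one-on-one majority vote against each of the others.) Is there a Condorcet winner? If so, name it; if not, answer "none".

none

Check each pair by majority over 15 ballots:
Okafor–Hoang: Hoang 11–4.
Okafor vs Ekwueme: Ekwueme wins 11–4.
Okafor vs Ferraro: 8 to 7, Okafor.
Okafor vs Blum: 4+2 = 6 for Okafor, 9 for Blum — Blum by 9–6.
Okafor vs Diaz: 8 to 7, Okafor.
Hoang vs Ekwueme: Ekwueme, 8–7.
Hoang vs Ferraro: 9 to 6, Hoang.
Hoang vs Blum: Hoang, 11–4.
Hoang vs Diaz: Hoang preferred on 4+3+2 = 9 ballots; Hoang wins 9–6.
Ekwueme vs Ferraro: Ferraro, 9–6.
Ekwueme vs Blum: 6 to 9, Blum.
Ekwueme–Diaz: Ekwueme 9–6.
Ferraro–Blum: Blum 11–4.
Ferraro vs Diaz: Ferraro is ranked higher on 3+2+2 = 7 ballots, Diaz on 8. Diaz wins 8–7.
Blum vs Diaz: Blum preferred on 4+3+2+2 = 11 ballots; Blum wins 11–4.
No candidate is unbeaten: Okafor loses to Hoang; Hoang loses to Ekwueme; Ekwueme loses to Ferraro; Ferraro loses to Okafor; Blum loses to Hoang; Diaz loses to Okafor. In particular Okafor → Ferraro → Ekwueme → Okafor is a majority cycle — no Condorcet winner exists.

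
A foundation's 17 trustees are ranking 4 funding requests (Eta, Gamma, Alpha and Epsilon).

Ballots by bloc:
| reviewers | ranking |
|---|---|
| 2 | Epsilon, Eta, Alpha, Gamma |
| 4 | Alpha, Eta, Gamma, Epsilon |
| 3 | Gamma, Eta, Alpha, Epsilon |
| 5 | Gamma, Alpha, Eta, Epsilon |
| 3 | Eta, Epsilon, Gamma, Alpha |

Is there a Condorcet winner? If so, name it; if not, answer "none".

none

Head-to-head results (17 reviewers):
Eta vs Gamma: Eta wins 9–8.
Eta vs Alpha: 8 to 9, Alpha.
Eta–Epsilon: Eta 15–2.
Gamma–Alpha: Gamma 11–6.
Gamma vs Epsilon: 12 to 5, Gamma.
Alpha vs Epsilon: 12 to 5, Alpha.
Every project loses at least once (Eta loses to Alpha; Gamma loses to Eta; Alpha loses to Gamma; Epsilon loses to Eta). The majority relation contains the cycle Eta > Gamma > Alpha > Eta, so there is no Condorcet winner.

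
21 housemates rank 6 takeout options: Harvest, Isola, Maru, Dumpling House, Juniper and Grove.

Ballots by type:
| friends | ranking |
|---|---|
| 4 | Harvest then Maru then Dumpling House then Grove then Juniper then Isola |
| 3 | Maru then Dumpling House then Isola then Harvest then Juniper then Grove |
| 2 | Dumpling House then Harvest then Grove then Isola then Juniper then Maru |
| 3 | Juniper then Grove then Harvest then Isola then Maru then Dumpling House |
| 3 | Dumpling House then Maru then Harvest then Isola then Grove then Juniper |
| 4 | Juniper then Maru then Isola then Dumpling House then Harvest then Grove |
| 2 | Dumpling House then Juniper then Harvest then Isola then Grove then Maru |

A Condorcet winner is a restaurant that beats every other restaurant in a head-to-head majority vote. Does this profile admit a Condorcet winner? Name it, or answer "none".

none

Pairwise majorities:
Harvest vs Isola: Harvest preferred on 4+2+3+3+2 = 14 ballots; Harvest wins 14–7.
Harvest–Maru: Harvest 11–10.
Harvest–Dumpling House: Dumpling House 14–7.
Harvest vs Juniper: 4+3+2+3 = 12 for Harvest, 9 for Juniper — Harvest by 12–9.
Harvest vs Grove: 4+3+2+3+4+2 = 18 for Harvest, 3 for Grove — Harvest by 18–3.
Isola–Maru: Maru 14–7.
Isola vs Dumpling House: Isola preferred on 3+4 = 7 ballots; Dumpling House wins 14–7.
Isola–Juniper: Juniper 13–8.
Isola vs Grove: Isola wins 12–9.
Maru–Dumpling House: Maru 14–7.
Maru–Juniper: Juniper 11–10.
Maru vs Grove: 14 to 7, Maru.
Dumpling House–Juniper: Dumpling House 14–7.
Dumpling House–Grove: Dumpling House 18–3.
Juniper vs Grove: Juniper wins 12–9.
Every restaurant loses at least once (Harvest loses to Dumpling House; Isola loses to Harvest; Maru loses to Harvest; Dumpling House loses to Maru; Juniper loses to Harvest; Grove loses to Harvest). The majority relation contains the cycle Harvest beats Maru beats Dumpling House beats Harvest, so there is no Condorcet winner.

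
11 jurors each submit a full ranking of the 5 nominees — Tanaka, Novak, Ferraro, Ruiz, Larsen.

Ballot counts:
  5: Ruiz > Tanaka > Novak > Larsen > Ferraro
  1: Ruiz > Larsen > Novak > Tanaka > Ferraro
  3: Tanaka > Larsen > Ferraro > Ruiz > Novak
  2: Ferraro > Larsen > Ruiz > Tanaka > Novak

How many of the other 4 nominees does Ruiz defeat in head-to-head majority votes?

4

Ruiz against each rival (11 jurors):
Ruiz vs Tanaka: 5+1+2 = 8 for Ruiz, 3 for Tanaka — Ruiz by 8–3.
Ruiz–Novak: Ruiz 11–0.
Ruiz vs Ferraro: 5+1 = 6 for Ruiz, 5 for Ferraro — Ruiz by 6–5.
Ruiz vs Larsen: Ruiz, 6–5.
Ruiz beats Tanaka, Novak, Ferraro, Larsen — 4 pairwise wins.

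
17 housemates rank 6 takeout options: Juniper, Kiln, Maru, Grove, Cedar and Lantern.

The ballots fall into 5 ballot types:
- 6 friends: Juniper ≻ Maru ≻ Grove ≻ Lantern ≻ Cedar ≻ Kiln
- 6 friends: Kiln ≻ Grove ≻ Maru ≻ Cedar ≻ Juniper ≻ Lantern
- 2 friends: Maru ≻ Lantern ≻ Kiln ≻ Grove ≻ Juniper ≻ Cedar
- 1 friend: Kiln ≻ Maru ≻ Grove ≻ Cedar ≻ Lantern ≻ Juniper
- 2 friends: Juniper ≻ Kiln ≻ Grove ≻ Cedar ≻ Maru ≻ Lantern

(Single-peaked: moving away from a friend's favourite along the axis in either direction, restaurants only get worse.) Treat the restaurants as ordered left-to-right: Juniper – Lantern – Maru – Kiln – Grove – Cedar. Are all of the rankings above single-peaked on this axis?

no

Axis positions: Juniper=1, Lantern=2, Maru=3, Kiln=4, Grove=5, Cedar=6.
Ballot type 1: ranking walks positions 1-3-5-2-6-4; Maru is ranked above Lantern even though Lantern lies between Maru and the peak Juniper on the axis — preferences dip and rise again. Not single-peaked.
Ballot type 2: ranking walks positions 4-5-3-6-1-2; Juniper is ranked above Lantern even though Lantern lies between Juniper and the peak Kiln on the axis — preferences dip and rise again. Not single-peaked.
Ballot type 3 (peak Maru at position 3): ranking walks positions 3-2-4-5-1-6, expanding outward from the peak — single-peaked.
Ballot type 4 (peak Kiln at position 4): ranking walks positions 4-3-5-6-2-1, expanding outward from the peak — single-peaked.
Ballot type 5: ranking walks positions 1-4-5-6-3-2; Kiln is ranked above Lantern even though Lantern lies between Kiln and the peak Juniper on the axis — preferences dip and rise again. Not single-peaked.
Ballot type 1 violates single-peakedness, so the profile is not single-peaked on this axis.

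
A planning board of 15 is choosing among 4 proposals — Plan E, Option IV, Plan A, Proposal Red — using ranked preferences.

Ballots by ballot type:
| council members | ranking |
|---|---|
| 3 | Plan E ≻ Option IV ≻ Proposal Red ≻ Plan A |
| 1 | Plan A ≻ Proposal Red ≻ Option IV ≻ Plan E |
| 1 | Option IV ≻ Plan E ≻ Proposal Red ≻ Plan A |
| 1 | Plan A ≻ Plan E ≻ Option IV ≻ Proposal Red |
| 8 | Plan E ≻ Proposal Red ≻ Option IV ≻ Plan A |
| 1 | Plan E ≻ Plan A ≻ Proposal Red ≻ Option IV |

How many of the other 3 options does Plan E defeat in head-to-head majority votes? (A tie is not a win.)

Plan E against each rival (15 council members):
Plan E–Option IV: Plan E 13–2.
Plan E vs Plan A: Plan E wins 13–2.
Plan E vs Proposal Red: 3+1+1+8+1 = 14 for Plan E, 1 for Proposal Red — Plan E by 14–1.
Plan E beats Option IV, Plan A, Proposal Red — 3 pairwise wins.

3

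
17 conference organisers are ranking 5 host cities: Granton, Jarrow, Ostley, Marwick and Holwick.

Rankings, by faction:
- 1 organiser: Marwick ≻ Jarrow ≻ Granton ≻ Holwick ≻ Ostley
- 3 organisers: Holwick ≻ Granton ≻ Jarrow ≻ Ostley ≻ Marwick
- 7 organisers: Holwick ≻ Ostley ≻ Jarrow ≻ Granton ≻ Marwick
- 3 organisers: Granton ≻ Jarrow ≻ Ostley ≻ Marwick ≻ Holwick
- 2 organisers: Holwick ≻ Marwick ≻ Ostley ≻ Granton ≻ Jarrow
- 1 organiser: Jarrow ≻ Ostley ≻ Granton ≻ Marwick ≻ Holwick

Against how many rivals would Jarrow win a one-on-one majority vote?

2

Jarrow against each rival (17 organisers):
Jarrow vs Granton: Jarrow preferred on 1+7+1 = 9 ballots; Jarrow wins 9–8.
Jarrow vs Ostley: Ostley wins 9–8.
Jarrow vs Marwick: Jarrow is ranked higher on 3+7+3+1 = 14 ballots, Marwick on 3. Jarrow wins 14–3.
Jarrow vs Holwick: 1+3+1 = 5 for Jarrow, 12 for Holwick — Holwick by 12–5.
Jarrow beats Granton, Marwick; loses to Ostley, Holwick — 2 pairwise wins.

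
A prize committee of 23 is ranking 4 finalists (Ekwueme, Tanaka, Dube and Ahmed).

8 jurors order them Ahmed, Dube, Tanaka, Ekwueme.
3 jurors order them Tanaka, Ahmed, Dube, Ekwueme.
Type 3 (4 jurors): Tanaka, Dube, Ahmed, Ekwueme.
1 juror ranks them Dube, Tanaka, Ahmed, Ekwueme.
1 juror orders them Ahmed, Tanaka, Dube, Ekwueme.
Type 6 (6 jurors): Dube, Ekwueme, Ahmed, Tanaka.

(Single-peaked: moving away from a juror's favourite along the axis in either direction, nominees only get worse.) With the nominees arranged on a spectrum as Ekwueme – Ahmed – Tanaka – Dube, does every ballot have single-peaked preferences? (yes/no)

no

Axis positions: Ekwueme=1, Ahmed=2, Tanaka=3, Dube=4.
Type 1: ranking walks positions 2-4-3-1; Dube is ranked above Tanaka even though Tanaka lies between Dube and the peak Ahmed on the axis — preferences dip and rise again. Not single-peaked.
Type 2 (peak Tanaka at position 3): ranking walks positions 3-2-4-1, expanding outward from the peak — single-peaked.
Type 3 (peak Tanaka at position 3): ranking walks positions 3-4-2-1, expanding outward from the peak — single-peaked.
Type 4 (peak Dube at position 4): ranking walks positions 4-3-2-1, expanding outward from the peak — single-peaked.
Type 5 (peak Ahmed at position 2): ranking walks positions 2-3-4-1, expanding outward from the peak — single-peaked.
Type 6: ranking walks positions 4-1-2-3; Ekwueme is ranked above Tanaka even though Tanaka lies between Ekwueme and the peak Dube on the axis — preferences dip and rise again. Not single-peaked.
Type 1 violates single-peakedness, so the profile is not single-peaked on this axis.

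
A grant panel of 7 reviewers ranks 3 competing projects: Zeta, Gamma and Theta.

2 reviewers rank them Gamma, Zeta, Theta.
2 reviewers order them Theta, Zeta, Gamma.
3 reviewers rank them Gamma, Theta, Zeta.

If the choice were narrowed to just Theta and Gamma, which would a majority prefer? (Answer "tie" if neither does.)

Gamma

Ballots ranking Theta above Gamma: 2.
Ballots ranking Gamma above Theta: 7 − 2 = 5.
Gamma wins the head-to-head 5–2.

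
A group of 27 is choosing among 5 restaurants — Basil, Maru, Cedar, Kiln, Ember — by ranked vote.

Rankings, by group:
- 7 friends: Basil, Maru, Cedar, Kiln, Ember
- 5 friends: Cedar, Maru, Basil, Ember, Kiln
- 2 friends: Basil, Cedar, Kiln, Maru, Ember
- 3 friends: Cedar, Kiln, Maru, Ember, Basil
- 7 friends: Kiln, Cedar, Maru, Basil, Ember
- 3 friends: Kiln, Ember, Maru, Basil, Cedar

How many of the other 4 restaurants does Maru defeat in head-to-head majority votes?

2

Maru against each rival (27 friends):
Maru–Basil: Maru 18–9.
Maru vs Cedar: 10 to 17, Cedar.
Maru vs Kiln: Maru preferred on 7+5 = 12 ballots; Kiln wins 15–12.
Maru vs Ember: Maru wins 24–3.
Maru beats Basil, Ember; loses to Cedar, Kiln — 2 pairwise wins.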